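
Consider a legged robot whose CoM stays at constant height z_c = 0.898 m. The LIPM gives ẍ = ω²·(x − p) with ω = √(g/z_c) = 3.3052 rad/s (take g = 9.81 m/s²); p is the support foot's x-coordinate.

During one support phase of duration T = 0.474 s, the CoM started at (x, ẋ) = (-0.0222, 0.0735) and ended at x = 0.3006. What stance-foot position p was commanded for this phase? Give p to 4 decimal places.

p = -0.2035

ωT = 3.3052·0.474 = 1.566665; cosh(ωT) = 2.499692, sinh(ωT) = 2.290952
x(T) = p + (x₀−p)·cosh(ωT) + (ẋ₀/ω)·sinh(ωT) ⇒ p·(1 − cosh) = x(T) − x₀·cosh − (ẋ₀/ω)·sinh
numerator   = 0.3006 − (-0.0222)·2.499692 − (0.0735/3.3052)·2.290952 = 0.305148
denominator = 1 − 2.499692 = -1.499692
p = 0.305148 / -1.499692 = -0.2035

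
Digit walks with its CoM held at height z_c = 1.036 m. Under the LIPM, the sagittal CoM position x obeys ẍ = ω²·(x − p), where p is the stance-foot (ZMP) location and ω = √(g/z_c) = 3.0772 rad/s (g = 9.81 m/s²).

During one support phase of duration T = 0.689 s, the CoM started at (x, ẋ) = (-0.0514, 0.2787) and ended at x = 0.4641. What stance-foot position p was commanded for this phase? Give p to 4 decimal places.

p = -0.0959

ωT = 3.0772·0.689 = 2.120191; cosh(ωT) = 4.226368, sinh(ωT) = 4.106359
x(T) = p + (x₀−p)·cosh(ωT) + (ẋ₀/ω)·sinh(ωT) ⇒ p·(1 − cosh) = x(T) − x₀·cosh − (ẋ₀/ω)·sinh
numerator   = 0.4641 − (-0.0514)·4.226368 − (0.2787/3.0772)·4.106359 = 0.309425
denominator = 1 − 4.226368 = -3.226368
p = 0.309425 / -3.226368 = -0.0959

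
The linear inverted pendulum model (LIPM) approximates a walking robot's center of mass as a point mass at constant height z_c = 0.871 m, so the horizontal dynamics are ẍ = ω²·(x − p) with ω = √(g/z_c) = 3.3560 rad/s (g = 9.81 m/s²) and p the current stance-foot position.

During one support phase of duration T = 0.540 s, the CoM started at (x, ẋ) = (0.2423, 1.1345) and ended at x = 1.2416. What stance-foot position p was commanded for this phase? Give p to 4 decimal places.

ωT = 3.3560·0.540 = 1.812240; cosh(ωT) = 3.143719, sinh(ωT) = 2.980431
x(T) = p + (x₀−p)·cosh(ωT) + (ẋ₀/ω)·sinh(ωT) ⇒ p·(1 − cosh) = x(T) − x₀·cosh − (ẋ₀/ω)·sinh
numerator   = 1.2416 − (0.2423)·3.143719 − (1.1345/3.3560)·2.980431 = -0.527662
denominator = 1 − 3.143719 = -2.143719
p = -0.527662 / -2.143719 = 0.2461

p = 0.2461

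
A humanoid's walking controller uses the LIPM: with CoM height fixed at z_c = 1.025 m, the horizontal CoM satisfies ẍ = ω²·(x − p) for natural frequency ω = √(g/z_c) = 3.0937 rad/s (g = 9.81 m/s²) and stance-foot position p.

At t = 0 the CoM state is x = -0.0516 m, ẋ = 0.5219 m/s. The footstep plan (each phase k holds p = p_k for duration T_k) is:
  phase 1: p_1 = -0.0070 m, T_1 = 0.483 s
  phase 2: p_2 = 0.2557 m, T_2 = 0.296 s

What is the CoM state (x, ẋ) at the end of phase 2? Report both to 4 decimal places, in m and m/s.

phase 1: p=-0.0070, T=0.483, ωT=1.494257, cosh=2.340220, sinh=2.115805; start (x,ẋ)=(-0.051600, 0.521900) → end (x,ẋ)=(0.245558, 0.929424)
phase 2: p=0.2557, T=0.296, ωT=0.915735, cosh=1.449417, sinh=1.049195; start (x,ẋ)=(0.245558, 0.929424) → end (x,ẋ)=(0.556203, 1.314202)

x = 0.5562, ẋ = 1.3142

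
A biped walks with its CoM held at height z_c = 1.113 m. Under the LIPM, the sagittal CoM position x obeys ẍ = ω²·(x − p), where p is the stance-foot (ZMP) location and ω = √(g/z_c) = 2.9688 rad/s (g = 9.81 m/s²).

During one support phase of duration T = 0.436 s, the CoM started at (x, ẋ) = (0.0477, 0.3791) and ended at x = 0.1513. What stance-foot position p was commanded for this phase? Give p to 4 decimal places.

ωT = 2.9688·0.436 = 1.294397; cosh(ωT) = 1.961429, sinh(ωT) = 1.687366
x(T) = p + (x₀−p)·cosh(ωT) + (ẋ₀/ω)·sinh(ωT) ⇒ p·(1 − cosh) = x(T) − x₀·cosh − (ẋ₀/ω)·sinh
numerator   = 0.1513 − (0.0477)·1.961429 − (0.3791/2.9688)·1.687366 = -0.157728
denominator = 1 − 1.961429 = -0.961429
p = -0.157728 / -0.961429 = 0.1641

p = 0.1641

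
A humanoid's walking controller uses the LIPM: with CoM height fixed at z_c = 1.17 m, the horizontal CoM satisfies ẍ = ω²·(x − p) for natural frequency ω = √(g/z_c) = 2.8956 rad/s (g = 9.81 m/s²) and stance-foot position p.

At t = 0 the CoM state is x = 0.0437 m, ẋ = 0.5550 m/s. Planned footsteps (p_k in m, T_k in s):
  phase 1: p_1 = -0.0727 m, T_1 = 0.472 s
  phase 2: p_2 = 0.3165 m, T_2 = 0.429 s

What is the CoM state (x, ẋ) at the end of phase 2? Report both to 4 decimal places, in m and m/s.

phase 1: p=-0.0727, T=0.472, ωT=1.366723, cosh=2.088709, sinh=1.833768; start (x,ẋ)=(0.043700, 0.555000) → end (x,ẋ)=(0.521904, 1.777301)
phase 2: p=0.3165, T=0.429, ωT=1.242212, cosh=1.876006, sinh=1.587261; start (x,ẋ)=(0.521904, 1.777301) → end (x,ẋ)=(1.676090, 4.278279)

x = 1.6761, ẋ = 4.2783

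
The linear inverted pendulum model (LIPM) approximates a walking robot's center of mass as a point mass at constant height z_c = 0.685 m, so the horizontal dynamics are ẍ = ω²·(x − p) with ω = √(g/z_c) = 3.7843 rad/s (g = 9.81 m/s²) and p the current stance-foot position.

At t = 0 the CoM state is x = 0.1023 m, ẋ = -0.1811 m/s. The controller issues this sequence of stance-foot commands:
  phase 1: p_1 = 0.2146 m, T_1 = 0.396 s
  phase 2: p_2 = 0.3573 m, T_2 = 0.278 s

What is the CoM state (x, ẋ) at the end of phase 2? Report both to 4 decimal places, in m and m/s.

x = -0.9006, ẋ = -4.5528

phase 1: p=0.2146, T=0.396, ωT=1.498583, cosh=2.349394, sinh=2.125948; start (x,ẋ)=(0.102300, -0.181100) → end (x,ẋ)=(-0.150976, -1.328954)
phase 2: p=0.3573, T=0.278, ωT=1.052035, cosh=1.606350, sinh=1.257124; start (x,ẋ)=(-0.150976, -1.328954) → end (x,ẋ)=(-0.900640, -4.552801)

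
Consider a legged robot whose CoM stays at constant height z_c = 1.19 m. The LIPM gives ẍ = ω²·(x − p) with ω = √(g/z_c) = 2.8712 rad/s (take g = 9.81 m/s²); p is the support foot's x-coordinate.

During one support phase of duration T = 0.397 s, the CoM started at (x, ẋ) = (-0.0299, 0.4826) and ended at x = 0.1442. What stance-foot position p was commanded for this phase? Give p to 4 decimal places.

ωT = 2.8712·0.397 = 1.139866; cosh(ωT) = 1.723106, sinh(ωT) = 1.403244
x(T) = p + (x₀−p)·cosh(ωT) + (ẋ₀/ω)·sinh(ωT) ⇒ p·(1 − cosh) = x(T) − x₀·cosh − (ẋ₀/ω)·sinh
numerator   = 0.1442 − (-0.0299)·1.723106 − (0.4826/2.8712)·1.403244 = -0.040141
denominator = 1 − 1.723106 = -0.723106
p = -0.040141 / -0.723106 = 0.0555

p = 0.0555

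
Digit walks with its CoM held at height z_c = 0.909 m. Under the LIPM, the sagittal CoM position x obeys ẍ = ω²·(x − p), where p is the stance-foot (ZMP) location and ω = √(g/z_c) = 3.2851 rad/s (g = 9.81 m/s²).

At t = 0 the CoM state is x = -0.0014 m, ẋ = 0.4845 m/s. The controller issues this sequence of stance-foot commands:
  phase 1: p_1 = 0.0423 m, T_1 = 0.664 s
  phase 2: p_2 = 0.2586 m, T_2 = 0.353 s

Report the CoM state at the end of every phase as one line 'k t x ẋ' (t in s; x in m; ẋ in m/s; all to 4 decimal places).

phase 1: p=0.0423, T=0.664, ωT=2.181306, cosh=4.485382, sinh=4.372488; start (x,ẋ)=(-0.001400, 0.484500) → end (x,ẋ)=(0.491161, 1.545458)
phase 2: p=0.2586, T=0.353, ωT=1.159640, cosh=1.751193, sinh=1.437594; start (x,ẋ)=(0.491161, 1.545458) → end (x,ẋ)=(1.342168, 3.804698)

1 0.6640 0.4912 1.5455
2 1.0170 1.3422 3.8047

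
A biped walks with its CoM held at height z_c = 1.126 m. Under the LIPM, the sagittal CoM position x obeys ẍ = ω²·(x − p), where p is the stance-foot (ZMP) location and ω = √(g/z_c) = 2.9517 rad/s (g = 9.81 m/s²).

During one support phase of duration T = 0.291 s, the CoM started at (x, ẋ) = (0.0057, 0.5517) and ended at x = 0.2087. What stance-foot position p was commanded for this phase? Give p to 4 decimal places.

ωT = 2.9517·0.291 = 0.858945; cosh(ωT) = 1.392139, sinh(ωT) = 0.968530
x(T) = p + (x₀−p)·cosh(ωT) + (ẋ₀/ω)·sinh(ωT) ⇒ p·(1 − cosh) = x(T) − x₀·cosh − (ẋ₀/ω)·sinh
numerator   = 0.2087 − (0.0057)·1.392139 − (0.5517/2.9517)·0.968530 = 0.019738
denominator = 1 − 1.392139 = -0.392139
p = 0.019738 / -0.392139 = -0.0503

p = -0.0503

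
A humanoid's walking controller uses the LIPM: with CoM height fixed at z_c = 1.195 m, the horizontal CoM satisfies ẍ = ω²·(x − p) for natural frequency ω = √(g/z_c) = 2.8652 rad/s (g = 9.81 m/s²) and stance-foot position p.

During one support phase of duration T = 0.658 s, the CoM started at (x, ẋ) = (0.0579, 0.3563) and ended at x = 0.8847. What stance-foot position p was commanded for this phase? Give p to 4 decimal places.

ωT = 2.8652·0.658 = 1.885302; cosh(ωT) = 3.370062, sinh(ωT) = 3.218279
x(T) = p + (x₀−p)·cosh(ωT) + (ẋ₀/ω)·sinh(ωT) ⇒ p·(1 − cosh) = x(T) − x₀·cosh − (ẋ₀/ω)·sinh
numerator   = 0.8847 − (0.0579)·3.370062 − (0.3563/2.8652)·3.218279 = 0.289367
denominator = 1 − 3.370062 = -2.370062
p = 0.289367 / -2.370062 = -0.1221

p = -0.1221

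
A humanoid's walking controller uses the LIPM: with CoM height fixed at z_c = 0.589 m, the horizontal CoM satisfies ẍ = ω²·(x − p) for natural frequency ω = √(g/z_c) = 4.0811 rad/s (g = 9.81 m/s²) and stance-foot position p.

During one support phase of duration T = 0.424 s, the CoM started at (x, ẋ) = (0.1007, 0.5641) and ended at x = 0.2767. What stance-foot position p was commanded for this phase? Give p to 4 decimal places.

ωT = 4.0811·0.424 = 1.730386; cosh(ωT) = 2.910025, sinh(ωT) = 2.732809
x(T) = p + (x₀−p)·cosh(ωT) + (ẋ₀/ω)·sinh(ωT) ⇒ p·(1 − cosh) = x(T) − x₀·cosh − (ẋ₀/ω)·sinh
numerator   = 0.2767 − (0.1007)·2.910025 − (0.5641/4.0811)·2.732809 = -0.394075
denominator = 1 − 2.910025 = -1.910025
p = -0.394075 / -1.910025 = 0.2063

p = 0.2063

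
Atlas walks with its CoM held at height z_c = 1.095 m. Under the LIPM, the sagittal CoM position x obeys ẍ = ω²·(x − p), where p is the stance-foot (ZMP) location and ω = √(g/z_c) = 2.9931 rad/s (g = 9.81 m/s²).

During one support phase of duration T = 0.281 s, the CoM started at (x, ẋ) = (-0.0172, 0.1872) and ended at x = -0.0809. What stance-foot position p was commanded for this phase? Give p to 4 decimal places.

p = 0.3100

ωT = 2.9931·0.281 = 0.841061; cosh(ωT) = 1.375039, sinh(ωT) = 0.943787
x(T) = p + (x₀−p)·cosh(ωT) + (ẋ₀/ω)·sinh(ωT) ⇒ p·(1 − cosh) = x(T) − x₀·cosh − (ẋ₀/ω)·sinh
numerator   = -0.0809 − (-0.0172)·1.375039 − (0.1872/2.9931)·0.943787 = -0.116277
denominator = 1 − 1.375039 = -0.375039
p = -0.116277 / -0.375039 = 0.3100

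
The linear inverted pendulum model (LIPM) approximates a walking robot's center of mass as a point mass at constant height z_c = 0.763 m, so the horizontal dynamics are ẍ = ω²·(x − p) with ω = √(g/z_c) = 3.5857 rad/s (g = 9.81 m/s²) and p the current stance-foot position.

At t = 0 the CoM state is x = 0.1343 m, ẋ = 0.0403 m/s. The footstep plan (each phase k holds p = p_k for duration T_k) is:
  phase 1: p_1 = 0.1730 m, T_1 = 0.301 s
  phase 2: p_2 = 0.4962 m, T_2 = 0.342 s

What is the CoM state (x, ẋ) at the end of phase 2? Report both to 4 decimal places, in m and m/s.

x = -0.2423, ẋ = -2.2900

phase 1: p=0.1730, T=0.301, ωT=1.079296, cosh=1.641221, sinh=1.301386; start (x,ẋ)=(0.134300, 0.040300) → end (x,ẋ)=(0.124111, -0.114448)
phase 2: p=0.4962, T=0.342, ωT=1.226309, cosh=1.851000, sinh=1.557627; start (x,ẋ)=(0.124111, -0.114448) → end (x,ẋ)=(-0.242252, -2.290026)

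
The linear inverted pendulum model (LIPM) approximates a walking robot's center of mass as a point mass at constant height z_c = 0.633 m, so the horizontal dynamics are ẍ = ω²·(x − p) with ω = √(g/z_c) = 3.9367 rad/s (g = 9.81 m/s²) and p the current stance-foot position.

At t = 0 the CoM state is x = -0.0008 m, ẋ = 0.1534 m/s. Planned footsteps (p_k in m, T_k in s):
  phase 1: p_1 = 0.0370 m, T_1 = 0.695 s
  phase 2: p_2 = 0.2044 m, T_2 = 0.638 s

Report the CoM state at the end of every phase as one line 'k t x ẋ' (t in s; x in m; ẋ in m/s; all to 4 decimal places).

1 0.6950 0.0435 0.0452
2 1.3330 -0.7233 -3.5969

phase 1: p=0.0370, T=0.695, ωT=2.736006, cosh=7.745045, sinh=7.680216; start (x,ẋ)=(-0.000800, 0.153400) → end (x,ẋ)=(0.043510, 0.045218)
phase 2: p=0.2044, T=0.638, ωT=2.511615, cosh=6.202975, sinh=6.121838; start (x,ẋ)=(0.043510, 0.045218) → end (x,ẋ)=(-0.723282, -3.596948)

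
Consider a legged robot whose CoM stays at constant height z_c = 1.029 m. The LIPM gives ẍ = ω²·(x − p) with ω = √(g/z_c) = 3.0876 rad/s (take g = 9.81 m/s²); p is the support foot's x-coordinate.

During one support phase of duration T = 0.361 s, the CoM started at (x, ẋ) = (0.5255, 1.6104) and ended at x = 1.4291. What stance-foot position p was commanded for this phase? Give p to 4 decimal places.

ωT = 3.0876·0.361 = 1.114624; cosh(ωT) = 1.688230, sinh(ωT) = 1.360191
x(T) = p + (x₀−p)·cosh(ωT) + (ẋ₀/ω)·sinh(ωT) ⇒ p·(1 − cosh) = x(T) − x₀·cosh − (ẋ₀/ω)·sinh
numerator   = 1.4291 − (0.5255)·1.688230 − (1.6104/3.0876)·1.360191 = -0.167500
denominator = 1 − 1.688230 = -0.688230
p = -0.167500 / -0.688230 = 0.2434

p = 0.2434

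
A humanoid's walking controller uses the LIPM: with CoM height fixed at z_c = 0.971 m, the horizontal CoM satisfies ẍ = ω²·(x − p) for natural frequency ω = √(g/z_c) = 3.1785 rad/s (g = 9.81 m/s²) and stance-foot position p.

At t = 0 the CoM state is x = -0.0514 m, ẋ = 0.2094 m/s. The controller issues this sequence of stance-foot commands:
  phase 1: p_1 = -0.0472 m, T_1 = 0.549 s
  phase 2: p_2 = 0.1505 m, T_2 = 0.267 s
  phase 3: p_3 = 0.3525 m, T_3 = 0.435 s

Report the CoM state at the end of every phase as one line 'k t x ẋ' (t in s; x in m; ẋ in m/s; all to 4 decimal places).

phase 1: p=-0.0472, T=0.549, ωT=1.744997, cosh=2.950264, sinh=2.775618; start (x,ẋ)=(-0.051400, 0.209400) → end (x,ẋ)=(0.123267, 0.580732)
phase 2: p=0.1505, T=0.267, ωT=0.848660, cosh=1.382250, sinh=0.954262; start (x,ẋ)=(0.123267, 0.580732) → end (x,ẋ)=(0.287207, 0.720115)
phase 3: p=0.3525, T=0.435, ωT=1.382648, cosh=2.118176, sinh=1.867263; start (x,ẋ)=(0.287207, 0.720115) → end (x,ẋ)=(0.637241, 1.137809)

1 0.5490 0.1233 0.5807
2 0.8160 0.2872 0.7201
3 1.2510 0.6372 1.1378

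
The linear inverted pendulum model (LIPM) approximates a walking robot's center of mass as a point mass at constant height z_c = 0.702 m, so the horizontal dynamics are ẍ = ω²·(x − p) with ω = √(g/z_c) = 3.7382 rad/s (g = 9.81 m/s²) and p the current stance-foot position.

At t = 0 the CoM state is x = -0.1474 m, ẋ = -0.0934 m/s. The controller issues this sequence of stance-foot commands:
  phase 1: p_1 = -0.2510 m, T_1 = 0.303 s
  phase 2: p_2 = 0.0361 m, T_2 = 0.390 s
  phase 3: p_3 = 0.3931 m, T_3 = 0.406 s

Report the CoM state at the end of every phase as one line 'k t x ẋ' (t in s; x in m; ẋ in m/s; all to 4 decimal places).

phase 1: p=-0.2510, T=0.303, ωT=1.132675, cosh=1.713059, sinh=1.390888; start (x,ẋ)=(-0.147400, -0.093400) → end (x,ẋ)=(-0.108279, 0.378660)
phase 2: p=0.0361, T=0.390, ωT=1.457898, cosh=2.264821, sinh=2.032096; start (x,ẋ)=(-0.108279, 0.378660) → end (x,ẋ)=(-0.085052, -0.239160)
phase 3: p=0.3931, T=0.406, ωT=1.517709, cosh=2.390488, sinh=2.171275; start (x,ẋ)=(-0.085052, -0.239160) → end (x,ẋ)=(-0.888828, -4.452702)

1 0.3030 -0.1083 0.3787
2 0.6930 -0.0851 -0.2392
3 1.0990 -0.8888 -4.4527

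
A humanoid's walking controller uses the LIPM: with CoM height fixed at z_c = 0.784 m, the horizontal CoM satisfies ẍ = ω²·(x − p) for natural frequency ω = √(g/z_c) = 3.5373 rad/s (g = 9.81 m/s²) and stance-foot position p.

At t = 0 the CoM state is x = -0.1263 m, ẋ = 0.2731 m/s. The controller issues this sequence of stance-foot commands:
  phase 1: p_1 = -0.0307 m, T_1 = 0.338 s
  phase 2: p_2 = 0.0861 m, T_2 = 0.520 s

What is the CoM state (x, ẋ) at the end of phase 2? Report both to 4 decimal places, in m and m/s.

x = -0.4861, ẋ = -1.9291

phase 1: p=-0.0307, T=0.338, ωT=1.195607, cosh=1.804043, sinh=1.501522; start (x,ẋ)=(-0.126300, 0.273100) → end (x,ẋ)=(-0.087240, -0.015080)
phase 2: p=0.0861, T=0.520, ωT=1.839396, cosh=3.225825, sinh=3.066911; start (x,ẋ)=(-0.087240, -0.015080) → end (x,ẋ)=(-0.486140, -1.929141)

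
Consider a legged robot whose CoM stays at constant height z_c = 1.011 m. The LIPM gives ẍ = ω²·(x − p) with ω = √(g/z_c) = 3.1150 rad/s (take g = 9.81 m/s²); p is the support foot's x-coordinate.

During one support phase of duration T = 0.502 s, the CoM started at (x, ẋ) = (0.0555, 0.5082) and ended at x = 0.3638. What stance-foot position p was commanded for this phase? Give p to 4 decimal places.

p = 0.0985

ωT = 3.1150·0.502 = 1.563730; cosh(ωT) = 2.492979, sinh(ωT) = 2.283626
x(T) = p + (x₀−p)·cosh(ωT) + (ẋ₀/ω)·sinh(ωT) ⇒ p·(1 − cosh) = x(T) − x₀·cosh − (ẋ₀/ω)·sinh
numerator   = 0.3638 − (0.0555)·2.492979 − (0.5082/3.1150)·2.283626 = -0.147125
denominator = 1 − 2.492979 = -1.492979
p = -0.147125 / -1.492979 = 0.0985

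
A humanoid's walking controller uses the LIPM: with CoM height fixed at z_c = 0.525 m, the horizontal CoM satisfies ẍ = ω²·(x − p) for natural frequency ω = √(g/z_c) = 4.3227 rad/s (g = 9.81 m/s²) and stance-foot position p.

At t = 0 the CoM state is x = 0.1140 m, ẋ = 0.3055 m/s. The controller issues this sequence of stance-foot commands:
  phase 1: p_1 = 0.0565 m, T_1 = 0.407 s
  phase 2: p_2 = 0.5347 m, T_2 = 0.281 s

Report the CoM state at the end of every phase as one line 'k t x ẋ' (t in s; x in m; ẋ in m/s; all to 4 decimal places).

1 0.4070 0.4276 1.6140
2 0.6880 0.9120 2.2475

phase 1: p=0.0565, T=0.407, ωT=1.759339, cosh=2.990377, sinh=2.818219; start (x,ẋ)=(0.114000, 0.305500) → end (x,ẋ)=(0.427620, 1.614043)
phase 2: p=0.5347, T=0.281, ωT=1.214679, cosh=1.833008, sinh=1.536203; start (x,ẋ)=(0.427620, 1.614043) → end (x,ẋ)=(0.912021, 2.247484)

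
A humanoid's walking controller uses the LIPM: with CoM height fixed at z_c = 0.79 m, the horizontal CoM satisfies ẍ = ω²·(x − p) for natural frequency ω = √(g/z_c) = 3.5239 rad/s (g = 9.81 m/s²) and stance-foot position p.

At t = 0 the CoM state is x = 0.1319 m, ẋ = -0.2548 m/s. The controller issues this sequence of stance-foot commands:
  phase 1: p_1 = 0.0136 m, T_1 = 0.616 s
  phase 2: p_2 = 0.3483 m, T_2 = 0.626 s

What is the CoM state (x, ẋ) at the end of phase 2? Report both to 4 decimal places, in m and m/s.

phase 1: p=0.0136, T=0.616, ωT=2.170722, cosh=4.439354, sinh=4.325259; start (x,ẋ)=(0.131900, -0.254800) → end (x,ẋ)=(0.226032, 0.671955)
phase 2: p=0.3483, T=0.626, ωT=2.205961, cosh=4.594560, sinh=4.484416; start (x,ẋ)=(0.226032, 0.671955) → end (x,ẋ)=(0.641645, 1.155188)

x = 0.6416, ẋ = 1.1552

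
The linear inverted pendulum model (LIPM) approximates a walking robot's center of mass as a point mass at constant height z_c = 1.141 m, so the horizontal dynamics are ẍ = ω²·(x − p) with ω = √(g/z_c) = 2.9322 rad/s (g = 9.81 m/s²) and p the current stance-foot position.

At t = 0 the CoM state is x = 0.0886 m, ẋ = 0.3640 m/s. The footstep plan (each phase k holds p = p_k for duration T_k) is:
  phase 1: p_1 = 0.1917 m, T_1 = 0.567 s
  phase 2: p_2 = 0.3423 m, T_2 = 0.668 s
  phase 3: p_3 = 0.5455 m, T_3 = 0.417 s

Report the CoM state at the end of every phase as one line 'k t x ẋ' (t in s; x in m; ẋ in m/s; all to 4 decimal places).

phase 1: p=0.1917, T=0.567, ωT=1.662557, cosh=2.731216, sinh=2.541562; start (x,ẋ)=(0.088600, 0.364000) → end (x,ẋ)=(0.225618, 0.225823)
phase 2: p=0.3423, T=0.668, ωT=1.958710, cosh=3.615606, sinh=3.474566; start (x,ẋ)=(0.225618, 0.225823) → end (x,ẋ)=(0.188019, -0.372279)
phase 3: p=0.5455, T=0.417, ωT=1.222727, cosh=1.845432, sinh=1.551006; start (x,ẋ)=(0.188019, -0.372279) → end (x,ẋ)=(-0.311127, -2.312791)

1 0.5670 0.2256 0.2258
2 1.2350 0.1880 -0.3723
3 1.6520 -0.3111 -2.3128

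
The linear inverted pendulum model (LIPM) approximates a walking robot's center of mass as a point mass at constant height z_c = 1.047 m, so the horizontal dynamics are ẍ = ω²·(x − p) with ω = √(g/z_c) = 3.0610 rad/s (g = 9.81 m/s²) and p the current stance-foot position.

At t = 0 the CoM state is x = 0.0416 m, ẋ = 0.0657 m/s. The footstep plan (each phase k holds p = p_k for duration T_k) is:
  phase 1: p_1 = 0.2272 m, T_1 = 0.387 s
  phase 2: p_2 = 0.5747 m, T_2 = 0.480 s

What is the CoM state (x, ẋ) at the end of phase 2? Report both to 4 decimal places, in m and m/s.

x = -1.3938, ẋ = -5.7363

phase 1: p=0.2272, T=0.387, ωT=1.184607, cosh=1.787634, sinh=1.481768; start (x,ẋ)=(0.041600, 0.065700) → end (x,ẋ)=(-0.072781, -0.724377)
phase 2: p=0.5747, T=0.480, ωT=1.469280, cosh=2.288098, sinh=2.058007; start (x,ẋ)=(-0.072781, -0.724377) → end (x,ẋ)=(-1.393821, -5.736289)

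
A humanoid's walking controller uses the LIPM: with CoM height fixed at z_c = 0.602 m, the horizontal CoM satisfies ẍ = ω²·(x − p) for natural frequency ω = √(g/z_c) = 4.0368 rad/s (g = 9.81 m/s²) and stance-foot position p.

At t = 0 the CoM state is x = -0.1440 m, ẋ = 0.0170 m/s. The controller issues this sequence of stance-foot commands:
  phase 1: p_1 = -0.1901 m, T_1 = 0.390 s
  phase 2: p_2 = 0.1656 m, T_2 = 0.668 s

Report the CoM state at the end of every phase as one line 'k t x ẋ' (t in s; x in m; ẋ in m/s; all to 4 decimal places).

1 0.3900 -0.0643 0.4727
2 1.0580 -0.6826 -3.3295

phase 1: p=-0.1901, T=0.390, ωT=1.574352, cosh=2.517377, sinh=2.310235; start (x,ẋ)=(-0.144000, 0.017000) → end (x,ẋ)=(-0.064320, 0.472722)
phase 2: p=0.1656, T=0.668, ωT=2.696582, cosh=7.448201, sinh=7.380765; start (x,ẋ)=(-0.064320, 0.472722) → end (x,ẋ)=(-0.682579, -3.329460)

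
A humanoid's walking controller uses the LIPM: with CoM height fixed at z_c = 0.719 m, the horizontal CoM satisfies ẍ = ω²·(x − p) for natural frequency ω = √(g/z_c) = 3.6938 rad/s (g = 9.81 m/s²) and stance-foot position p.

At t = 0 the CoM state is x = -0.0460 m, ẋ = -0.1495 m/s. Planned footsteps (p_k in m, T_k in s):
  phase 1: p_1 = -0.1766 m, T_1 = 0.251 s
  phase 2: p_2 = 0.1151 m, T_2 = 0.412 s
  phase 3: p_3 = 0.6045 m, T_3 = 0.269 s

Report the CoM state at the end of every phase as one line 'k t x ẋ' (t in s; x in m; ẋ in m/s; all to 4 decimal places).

1 0.2510 -0.0289 0.2957
2 0.6630 -0.0558 -0.4505
3 0.9320 -0.5515 -3.5340

phase 1: p=-0.1766, T=0.251, ωT=0.927144, cosh=1.461481, sinh=1.065799; start (x,ẋ)=(-0.046000, -0.149500) → end (x,ẋ)=(-0.028867, 0.295661)
phase 2: p=0.1151, T=0.412, ωT=1.521846, cosh=2.399490, sinh=2.181181; start (x,ẋ)=(-0.028867, 0.295661) → end (x,ẋ)=(-0.055760, -0.450484)
phase 3: p=0.6045, T=0.269, ωT=0.993632, cosh=1.535628, sinh=1.165399; start (x,ẋ)=(-0.055760, -0.450484) → end (x,ẋ)=(-0.551542, -3.534029)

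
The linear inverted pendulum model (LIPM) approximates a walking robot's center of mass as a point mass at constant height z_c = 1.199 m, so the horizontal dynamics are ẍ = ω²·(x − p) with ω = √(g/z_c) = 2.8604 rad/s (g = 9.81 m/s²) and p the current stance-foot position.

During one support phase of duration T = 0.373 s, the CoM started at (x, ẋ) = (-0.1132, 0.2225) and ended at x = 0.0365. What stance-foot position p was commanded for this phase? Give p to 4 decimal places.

ωT = 2.8604·0.373 = 1.066929; cosh(ωT) = 1.625252, sinh(ωT) = 1.281189
x(T) = p + (x₀−p)·cosh(ωT) + (ẋ₀/ω)·sinh(ωT) ⇒ p·(1 − cosh) = x(T) − x₀·cosh − (ẋ₀/ω)·sinh
numerator   = 0.0365 − (-0.1132)·1.625252 − (0.2225/2.8604)·1.281189 = 0.120820
denominator = 1 − 1.625252 = -0.625252
p = 0.120820 / -0.625252 = -0.1932

p = -0.1932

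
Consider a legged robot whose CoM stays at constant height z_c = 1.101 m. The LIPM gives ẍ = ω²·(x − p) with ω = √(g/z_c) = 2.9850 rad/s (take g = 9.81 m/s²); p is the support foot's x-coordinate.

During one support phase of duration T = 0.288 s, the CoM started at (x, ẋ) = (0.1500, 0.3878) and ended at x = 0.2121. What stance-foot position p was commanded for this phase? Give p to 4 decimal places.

p = 0.3126

ωT = 2.9850·0.288 = 0.859680; cosh(ωT) = 1.392851, sinh(ωT) = 0.969554
x(T) = p + (x₀−p)·cosh(ωT) + (ẋ₀/ω)·sinh(ωT) ⇒ p·(1 − cosh) = x(T) − x₀·cosh − (ẋ₀/ω)·sinh
numerator   = 0.2121 − (0.1500)·1.392851 − (0.3878/2.9850)·0.969554 = -0.122788
denominator = 1 − 1.392851 = -0.392851
p = -0.122788 / -0.392851 = 0.3126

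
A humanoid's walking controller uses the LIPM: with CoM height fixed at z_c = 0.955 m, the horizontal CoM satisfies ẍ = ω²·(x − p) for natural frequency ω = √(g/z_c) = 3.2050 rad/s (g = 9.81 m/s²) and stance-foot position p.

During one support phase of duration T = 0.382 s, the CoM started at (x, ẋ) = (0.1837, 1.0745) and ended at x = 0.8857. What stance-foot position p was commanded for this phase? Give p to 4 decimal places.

p = -0.0298

ωT = 3.2050·0.382 = 1.224310; cosh(ωT) = 1.847889, sinh(ωT) = 1.553929
x(T) = p + (x₀−p)·cosh(ωT) + (ẋ₀/ω)·sinh(ωT) ⇒ p·(1 − cosh) = x(T) − x₀·cosh − (ẋ₀/ω)·sinh
numerator   = 0.8857 − (0.1837)·1.847889 − (1.0745/3.2050)·1.553929 = 0.025277
denominator = 1 − 1.847889 = -0.847889
p = 0.025277 / -0.847889 = -0.0298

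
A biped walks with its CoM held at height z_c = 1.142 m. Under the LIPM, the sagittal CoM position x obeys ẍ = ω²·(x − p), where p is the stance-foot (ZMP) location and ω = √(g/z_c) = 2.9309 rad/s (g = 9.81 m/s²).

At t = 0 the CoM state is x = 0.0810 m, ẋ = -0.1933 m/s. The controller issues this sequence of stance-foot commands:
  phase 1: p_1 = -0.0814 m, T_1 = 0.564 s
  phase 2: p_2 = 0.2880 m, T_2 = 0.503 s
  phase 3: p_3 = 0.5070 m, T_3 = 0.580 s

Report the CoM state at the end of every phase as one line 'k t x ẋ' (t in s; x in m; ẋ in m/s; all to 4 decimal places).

1 0.5640 0.1923 0.6741
2 1.0670 0.5441 0.9690
3 1.6470 1.4865 3.0279

phase 1: p=-0.0814, T=0.564, ωT=1.653028, cosh=2.707119, sinh=2.515650; start (x,ẋ)=(0.081000, -0.193300) → end (x,ẋ)=(0.192323, 0.674108)
phase 2: p=0.2880, T=0.503, ωT=1.474243, cosh=2.298339, sinh=2.069387; start (x,ẋ)=(0.192323, 0.674108) → end (x,ẋ)=(0.544061, 0.969032)
phase 3: p=0.5070, T=0.580, ωT=1.699922, cosh=2.828109, sinh=2.645411; start (x,ẋ)=(0.544061, 0.969032) → end (x,ẋ)=(1.486455, 3.027881)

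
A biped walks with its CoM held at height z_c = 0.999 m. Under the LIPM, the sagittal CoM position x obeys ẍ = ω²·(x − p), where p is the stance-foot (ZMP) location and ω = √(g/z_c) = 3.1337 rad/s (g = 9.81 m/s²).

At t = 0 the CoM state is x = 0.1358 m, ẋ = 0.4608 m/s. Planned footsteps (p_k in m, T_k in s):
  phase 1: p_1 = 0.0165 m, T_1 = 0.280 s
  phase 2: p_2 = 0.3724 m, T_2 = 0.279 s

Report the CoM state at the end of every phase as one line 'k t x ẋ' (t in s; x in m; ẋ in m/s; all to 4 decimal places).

phase 1: p=0.0165, T=0.280, ωT=0.877436, cosh=1.410287, sinh=0.994439; start (x,ẋ)=(0.135800, 0.460800) → end (x,ẋ)=(0.330976, 1.021632)
phase 2: p=0.3724, T=0.279, ωT=0.874302, cosh=1.407178, sinh=0.990025; start (x,ẋ)=(0.330976, 1.021632) → end (x,ẋ)=(0.636872, 1.309102)

1 0.2800 0.3310 1.0216
2 0.5590 0.6369 1.3091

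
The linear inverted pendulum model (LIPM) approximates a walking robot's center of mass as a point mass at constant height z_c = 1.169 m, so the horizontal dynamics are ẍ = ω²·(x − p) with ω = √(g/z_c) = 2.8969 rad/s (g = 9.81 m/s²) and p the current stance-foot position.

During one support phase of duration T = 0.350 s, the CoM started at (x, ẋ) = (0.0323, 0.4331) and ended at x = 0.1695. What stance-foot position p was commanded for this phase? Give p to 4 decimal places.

p = 0.1069

ωT = 2.8969·0.350 = 1.013915; cosh(ωT) = 1.559583, sinh(ωT) = 1.196788
x(T) = p + (x₀−p)·cosh(ωT) + (ẋ₀/ω)·sinh(ωT) ⇒ p·(1 − cosh) = x(T) − x₀·cosh − (ẋ₀/ω)·sinh
numerator   = 0.1695 − (0.0323)·1.559583 − (0.4331/2.8969)·1.196788 = -0.059800
denominator = 1 − 1.559583 = -0.559583
p = -0.059800 / -0.559583 = 0.1069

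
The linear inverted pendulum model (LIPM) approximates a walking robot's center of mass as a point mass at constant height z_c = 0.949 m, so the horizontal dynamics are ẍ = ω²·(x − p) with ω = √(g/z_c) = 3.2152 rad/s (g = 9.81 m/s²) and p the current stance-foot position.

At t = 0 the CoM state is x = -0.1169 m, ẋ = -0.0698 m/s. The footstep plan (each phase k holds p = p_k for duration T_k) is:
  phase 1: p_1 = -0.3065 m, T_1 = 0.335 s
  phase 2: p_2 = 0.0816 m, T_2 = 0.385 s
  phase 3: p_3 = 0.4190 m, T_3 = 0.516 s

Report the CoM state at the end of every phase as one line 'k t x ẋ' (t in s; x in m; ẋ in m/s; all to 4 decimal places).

phase 1: p=-0.3065, T=0.335, ωT=1.077092, cosh=1.638357, sinh=1.297772; start (x,ẋ)=(-0.116900, -0.069800) → end (x,ẋ)=(-0.024041, 0.676767)
phase 2: p=0.0816, T=0.385, ωT=1.237852, cosh=1.869103, sinh=1.579096; start (x,ẋ)=(-0.024041, 0.676767) → end (x,ẋ)=(0.216529, 0.728594)
phase 3: p=0.4190, T=0.516, ωT=1.659043, cosh=2.722301, sinh=2.531980; start (x,ẋ)=(0.216529, 0.728594) → end (x,ẋ)=(0.441584, 0.335174)

1 0.3350 -0.0240 0.6768
2 0.7200 0.2165 0.7286
3 1.2360 0.4416 0.3352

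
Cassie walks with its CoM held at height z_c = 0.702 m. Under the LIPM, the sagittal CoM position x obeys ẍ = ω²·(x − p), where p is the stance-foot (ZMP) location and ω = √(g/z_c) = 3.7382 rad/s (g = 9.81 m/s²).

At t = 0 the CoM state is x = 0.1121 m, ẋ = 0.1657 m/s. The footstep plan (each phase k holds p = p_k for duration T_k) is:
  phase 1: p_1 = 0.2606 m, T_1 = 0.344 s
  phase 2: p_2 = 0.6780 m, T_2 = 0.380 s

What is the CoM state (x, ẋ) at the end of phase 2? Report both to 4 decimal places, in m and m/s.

phase 1: p=0.2606, T=0.344, ωT=1.285941, cosh=1.947230, sinh=1.670840; start (x,ẋ)=(0.112100, 0.165700) → end (x,ẋ)=(0.045498, -0.604865)
phase 2: p=0.6780, T=0.380, ωT=1.420516, cosh=2.190423, sinh=1.948833; start (x,ẋ)=(0.045498, -0.604865) → end (x,ẋ)=(-1.022780, -5.932767)

x = -1.0228, ẋ = -5.9328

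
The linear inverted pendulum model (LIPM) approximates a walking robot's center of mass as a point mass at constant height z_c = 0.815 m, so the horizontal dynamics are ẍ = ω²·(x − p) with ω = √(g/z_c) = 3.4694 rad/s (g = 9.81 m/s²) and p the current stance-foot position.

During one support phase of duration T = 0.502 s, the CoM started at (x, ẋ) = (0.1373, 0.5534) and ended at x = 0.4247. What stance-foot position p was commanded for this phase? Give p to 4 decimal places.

ωT = 3.4694·0.502 = 1.741639; cosh(ωT) = 2.940960, sinh(ωT) = 2.765727
x(T) = p + (x₀−p)·cosh(ωT) + (ẋ₀/ω)·sinh(ωT) ⇒ p·(1 − cosh) = x(T) − x₀·cosh − (ẋ₀/ω)·sinh
numerator   = 0.4247 − (0.1373)·2.940960 − (0.5534/3.4694)·2.765727 = -0.420252
denominator = 1 − 2.940960 = -1.940960
p = -0.420252 / -1.940960 = 0.2165

p = 0.2165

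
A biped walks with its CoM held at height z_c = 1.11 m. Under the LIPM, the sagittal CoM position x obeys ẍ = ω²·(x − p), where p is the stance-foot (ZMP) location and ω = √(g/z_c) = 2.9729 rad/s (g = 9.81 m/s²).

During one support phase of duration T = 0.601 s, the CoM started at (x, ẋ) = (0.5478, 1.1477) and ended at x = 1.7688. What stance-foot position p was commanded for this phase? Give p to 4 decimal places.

p = 0.4990

ωT = 2.9729·0.601 = 1.786713; cosh(ωT) = 3.068653, sinh(ωT) = 2.901143
x(T) = p + (x₀−p)·cosh(ωT) + (ẋ₀/ω)·sinh(ωT) ⇒ p·(1 − cosh) = x(T) − x₀·cosh − (ẋ₀/ω)·sinh
numerator   = 1.7688 − (0.5478)·3.068653 − (1.1477/2.9729)·2.901143 = -1.032206
denominator = 1 − 3.068653 = -2.068653
p = -1.032206 / -2.068653 = 0.4990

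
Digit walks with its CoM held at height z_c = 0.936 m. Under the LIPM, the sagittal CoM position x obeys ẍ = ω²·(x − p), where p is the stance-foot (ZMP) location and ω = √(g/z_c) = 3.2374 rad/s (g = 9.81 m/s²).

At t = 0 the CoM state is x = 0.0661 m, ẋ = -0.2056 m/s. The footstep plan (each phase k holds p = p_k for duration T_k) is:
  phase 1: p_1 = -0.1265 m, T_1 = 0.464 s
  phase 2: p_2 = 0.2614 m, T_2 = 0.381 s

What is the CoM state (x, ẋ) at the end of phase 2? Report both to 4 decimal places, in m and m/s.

x = 0.5426, ẋ = 1.2224

phase 1: p=-0.1265, T=0.464, ωT=1.502154, cosh=2.357001, sinh=2.134351; start (x,ẋ)=(0.066100, -0.205600) → end (x,ẋ)=(0.191911, 0.846218)
phase 2: p=0.2614, T=0.381, ωT=1.233449, cosh=1.862169, sinh=1.570883; start (x,ẋ)=(0.191911, 0.846218) → end (x,ẋ)=(0.542609, 1.222406)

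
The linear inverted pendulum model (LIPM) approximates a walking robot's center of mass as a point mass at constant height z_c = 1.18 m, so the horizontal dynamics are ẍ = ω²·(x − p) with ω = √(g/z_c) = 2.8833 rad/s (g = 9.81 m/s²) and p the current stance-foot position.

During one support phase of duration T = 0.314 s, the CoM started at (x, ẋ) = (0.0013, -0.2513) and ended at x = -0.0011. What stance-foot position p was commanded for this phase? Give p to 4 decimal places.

ωT = 2.8833·0.314 = 0.905356; cosh(ωT) = 1.438605, sinh(ωT) = 1.034207
x(T) = p + (x₀−p)·cosh(ωT) + (ẋ₀/ω)·sinh(ωT) ⇒ p·(1 − cosh) = x(T) − x₀·cosh − (ẋ₀/ω)·sinh
numerator   = -0.0011 − (0.0013)·1.438605 − (-0.2513/2.8833)·1.034207 = 0.087168
denominator = 1 − 1.438605 = -0.438605
p = 0.087168 / -0.438605 = -0.1987

p = -0.1987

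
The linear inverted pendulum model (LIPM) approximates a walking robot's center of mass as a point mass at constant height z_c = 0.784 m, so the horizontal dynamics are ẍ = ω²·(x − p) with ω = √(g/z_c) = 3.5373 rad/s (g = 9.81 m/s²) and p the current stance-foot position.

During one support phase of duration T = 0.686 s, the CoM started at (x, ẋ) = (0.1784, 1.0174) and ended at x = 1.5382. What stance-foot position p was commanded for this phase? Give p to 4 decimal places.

ωT = 3.5373·0.686 = 2.426588; cosh(ωT) = 5.704264, sinh(ωT) = 5.615926
x(T) = p + (x₀−p)·cosh(ωT) + (ẋ₀/ω)·sinh(ωT) ⇒ p·(1 − cosh) = x(T) − x₀·cosh − (ẋ₀/ω)·sinh
numerator   = 1.5382 − (0.1784)·5.704264 − (1.0174/3.5373)·5.615926 = -1.094696
denominator = 1 − 5.704264 = -4.704264
p = -1.094696 / -4.704264 = 0.2327

p = 0.2327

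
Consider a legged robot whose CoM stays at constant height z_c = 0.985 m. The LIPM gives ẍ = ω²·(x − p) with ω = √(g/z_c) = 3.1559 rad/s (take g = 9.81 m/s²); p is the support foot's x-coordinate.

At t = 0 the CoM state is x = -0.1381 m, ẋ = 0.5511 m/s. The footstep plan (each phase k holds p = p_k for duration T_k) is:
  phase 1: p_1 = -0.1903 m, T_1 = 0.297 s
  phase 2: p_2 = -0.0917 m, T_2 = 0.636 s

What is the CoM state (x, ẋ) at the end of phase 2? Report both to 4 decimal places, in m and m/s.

phase 1: p=-0.1903, T=0.297, ωT=0.937302, cosh=1.472384, sinh=1.080701; start (x,ẋ)=(-0.138100, 0.551100) → end (x,ẋ)=(0.075276, 0.989463)
phase 2: p=-0.0917, T=0.636, ωT=2.007152, cosh=3.788233, sinh=3.653862; start (x,ẋ)=(0.075276, 0.989463) → end (x,ẋ)=(1.686433, 5.673756)

x = 1.6864, ẋ = 5.6738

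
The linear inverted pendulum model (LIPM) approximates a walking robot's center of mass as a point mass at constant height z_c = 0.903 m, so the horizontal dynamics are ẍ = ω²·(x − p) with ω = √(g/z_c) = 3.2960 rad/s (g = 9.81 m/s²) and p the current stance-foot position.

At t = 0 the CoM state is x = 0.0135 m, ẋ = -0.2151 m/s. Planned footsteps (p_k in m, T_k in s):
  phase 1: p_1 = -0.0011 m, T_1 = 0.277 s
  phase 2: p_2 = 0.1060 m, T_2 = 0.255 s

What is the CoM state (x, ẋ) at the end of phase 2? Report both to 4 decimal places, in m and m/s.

phase 1: p=-0.0011, T=0.277, ωT=0.912992, cosh=1.446544, sinh=1.045223; start (x,ẋ)=(0.013500, -0.215100) → end (x,ẋ)=(-0.048193, -0.260854)
phase 2: p=0.1060, T=0.255, ωT=0.840480, cosh=1.374491, sinh=0.942988; start (x,ẋ)=(-0.048193, -0.260854) → end (x,ẋ)=(-0.180567, -0.837786)

x = -0.1806, ẋ = -0.8378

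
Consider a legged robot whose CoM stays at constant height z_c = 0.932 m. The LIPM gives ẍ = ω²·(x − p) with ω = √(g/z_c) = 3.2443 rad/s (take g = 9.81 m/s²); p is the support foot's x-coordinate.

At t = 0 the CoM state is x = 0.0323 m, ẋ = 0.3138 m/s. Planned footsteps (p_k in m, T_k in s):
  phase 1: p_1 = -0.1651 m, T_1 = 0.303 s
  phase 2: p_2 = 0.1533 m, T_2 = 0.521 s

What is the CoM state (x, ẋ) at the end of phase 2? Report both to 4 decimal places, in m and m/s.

x = 1.3950, ẋ = 4.1964

phase 1: p=-0.1651, T=0.303, ωT=0.983023, cosh=1.523351, sinh=1.149172; start (x,ẋ)=(0.032300, 0.313800) → end (x,ẋ)=(0.246761, 1.213986)
phase 2: p=0.1533, T=0.521, ωT=1.690280, cosh=2.802734, sinh=2.618266; start (x,ẋ)=(0.246761, 1.213986) → end (x,ẋ)=(1.394977, 4.196381)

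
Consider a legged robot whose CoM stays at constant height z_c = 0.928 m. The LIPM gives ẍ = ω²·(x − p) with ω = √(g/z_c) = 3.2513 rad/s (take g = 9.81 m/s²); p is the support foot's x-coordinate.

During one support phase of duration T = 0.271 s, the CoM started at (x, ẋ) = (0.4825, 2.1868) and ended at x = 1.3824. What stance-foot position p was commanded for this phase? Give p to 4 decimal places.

ωT = 3.2513·0.271 = 0.881102; cosh(ωT) = 1.413942, sinh(ωT) = 0.999616
x(T) = p + (x₀−p)·cosh(ωT) + (ẋ₀/ω)·sinh(ωT) ⇒ p·(1 − cosh) = x(T) − x₀·cosh − (ẋ₀/ω)·sinh
numerator   = 1.3824 − (0.4825)·1.413942 − (2.1868/3.2513)·0.999616 = 0.027838
denominator = 1 − 1.413942 = -0.413942
p = 0.027838 / -0.413942 = -0.0673

p = -0.0673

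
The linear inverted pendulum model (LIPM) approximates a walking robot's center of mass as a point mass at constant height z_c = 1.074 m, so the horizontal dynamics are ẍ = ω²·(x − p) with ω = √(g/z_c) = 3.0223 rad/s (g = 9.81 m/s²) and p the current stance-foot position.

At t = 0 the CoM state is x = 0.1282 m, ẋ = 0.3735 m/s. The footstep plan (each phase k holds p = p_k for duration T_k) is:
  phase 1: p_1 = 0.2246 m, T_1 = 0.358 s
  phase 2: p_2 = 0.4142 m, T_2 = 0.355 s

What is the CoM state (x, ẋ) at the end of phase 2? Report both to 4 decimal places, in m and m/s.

x = 0.2091, ẋ = -0.3469

phase 1: p=0.2246, T=0.358, ωT=1.081983, cosh=1.644724, sinh=1.305802; start (x,ẋ)=(0.128200, 0.373500) → end (x,ẋ)=(0.227421, 0.233860)
phase 2: p=0.4142, T=0.355, ωT=1.072917, cosh=1.632952, sinh=1.290943; start (x,ẋ)=(0.227421, 0.233860) → end (x,ẋ)=(0.209090, -0.346857)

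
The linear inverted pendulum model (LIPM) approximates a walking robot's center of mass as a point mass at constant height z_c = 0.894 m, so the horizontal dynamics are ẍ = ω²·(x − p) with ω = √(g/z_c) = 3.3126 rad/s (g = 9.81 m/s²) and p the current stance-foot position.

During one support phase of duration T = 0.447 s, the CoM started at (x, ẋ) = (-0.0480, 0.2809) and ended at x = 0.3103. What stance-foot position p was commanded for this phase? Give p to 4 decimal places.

p = -0.1864

ωT = 3.3126·0.447 = 1.480732; cosh(ωT) = 2.311817, sinh(ωT) = 2.084346
x(T) = p + (x₀−p)·cosh(ωT) + (ẋ₀/ω)·sinh(ωT) ⇒ p·(1 − cosh) = x(T) − x₀·cosh − (ẋ₀/ω)·sinh
numerator   = 0.3103 − (-0.0480)·2.311817 − (0.2809/3.3126)·2.084346 = 0.244520
denominator = 1 − 2.311817 = -1.311817
p = 0.244520 / -1.311817 = -0.1864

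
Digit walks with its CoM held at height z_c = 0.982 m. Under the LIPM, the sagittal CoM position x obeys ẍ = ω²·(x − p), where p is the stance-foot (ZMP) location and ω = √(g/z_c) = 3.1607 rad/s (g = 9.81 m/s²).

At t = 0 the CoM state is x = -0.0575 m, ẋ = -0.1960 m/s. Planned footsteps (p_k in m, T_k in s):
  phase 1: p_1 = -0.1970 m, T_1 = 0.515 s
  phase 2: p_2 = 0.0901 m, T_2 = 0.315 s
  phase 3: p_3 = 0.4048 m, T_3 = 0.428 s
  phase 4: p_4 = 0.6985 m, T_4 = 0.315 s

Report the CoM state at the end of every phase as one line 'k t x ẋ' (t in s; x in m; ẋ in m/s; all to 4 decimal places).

1 0.5150 0.0201 0.5611
2 0.8300 0.1898 0.6044
3 1.2580 0.3064 0.0208
4 1.5730 0.1031 -1.4162

phase 1: p=-0.1970, T=0.515, ωT=1.627760, cosh=2.644413, sinh=2.448044; start (x,ẋ)=(-0.057500, -0.196000) → end (x,ẋ)=(0.020089, 0.561081)
phase 2: p=0.0901, T=0.315, ωT=0.995620, cosh=1.537949, sinh=1.168455; start (x,ẋ)=(0.020089, 0.561081) → end (x,ẋ)=(0.189848, 0.604352)
phase 3: p=0.4048, T=0.428, ωT=1.352780, cosh=2.063342, sinh=1.804821; start (x,ẋ)=(0.189848, 0.604352) → end (x,ẋ)=(0.306376, 0.020789)
phase 4: p=0.6985, T=0.315, ωT=0.995620, cosh=1.537949, sinh=1.168455; start (x,ẋ)=(0.306376, 0.020789) → end (x,ẋ)=(0.103120, -1.416192)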